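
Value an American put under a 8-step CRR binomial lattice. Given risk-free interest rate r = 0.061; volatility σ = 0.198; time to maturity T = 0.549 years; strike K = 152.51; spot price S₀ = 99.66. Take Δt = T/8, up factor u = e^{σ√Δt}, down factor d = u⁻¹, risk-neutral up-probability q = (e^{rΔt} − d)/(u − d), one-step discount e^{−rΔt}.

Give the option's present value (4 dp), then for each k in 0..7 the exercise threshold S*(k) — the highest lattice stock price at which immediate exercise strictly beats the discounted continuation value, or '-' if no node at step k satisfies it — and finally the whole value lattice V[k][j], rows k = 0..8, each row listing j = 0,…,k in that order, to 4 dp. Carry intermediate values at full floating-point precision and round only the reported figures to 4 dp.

price = 52.8500
boundary = 99.6600 104.9657 110.5538 116.4394 122.6383 129.1673 136.0439 143.2865
tree:
52.8500
57.8875 47.5443
62.6703 52.8500 41.9562
67.2114 57.8875 47.5443 36.0706
71.5230 62.6703 52.8500 41.9562 29.8717
75.6166 67.2114 57.8875 47.5443 36.0706 23.3427
79.5033 71.5230 62.6703 52.8500 41.9562 29.8717 16.4661
83.1935 75.6166 67.2114 57.8875 47.5443 36.0706 23.3427 9.2235
86.6972 79.5033 71.5230 62.6703 52.8500 41.9562 29.8717 16.4661 1.5953

params: Δt=0.06863 u=1.05324 d=0.94945 q=0.52746 e^(-rΔt)=0.99582
t_8 payoffs: 86.6972 79.5033 71.5230 62.6703 52.8500 41.9562 29.8717 16.4661 1.5953
t_7: node(7,0) S=69.3165 payoff=83.1935 vs cont=82.5564 → 83.1935 [stop]  node(7,1) S=76.8934 payoff=75.6166 vs cont=74.9795 → 75.6166 [stop]  node(7,2) S=85.2986 payoff=67.2114 vs cont=66.5743 → 67.2114 [stop]  node(7,3) S=94.6225 payoff=57.8875 vs cont=57.2504 → 57.8875 [stop]  node(7,4) S=104.9657 payoff=47.5443 vs cont=46.9073 → 47.5443 [stop]  node(7,5) S=116.4394 payoff=36.0706 vs cont=35.4335 → 36.0706 [stop]  node(7,6) S=129.1673 payoff=23.3427 vs cont=22.7056 → 23.3427 [stop]  node(7,7) S=143.2865 payoff=9.2235 vs cont=8.5864 → 9.2235 [stop]  ⇒ S*(7)=143.2865
t_6: node(6,0) S=73.0067 payoff=79.5033 vs cont=78.8662 → 79.5033 [stop]  node(6,1) S=80.9870 payoff=71.5230 vs cont=70.8859 → 71.5230 [stop]  node(6,2) S=89.8397 payoff=62.6703 vs cont=62.0332 → 62.6703 [stop]  node(6,3) S=99.6600 payoff=52.8500 vs cont=52.2129 → 52.8500 [stop]  node(6,4) S=110.5538 payoff=41.9562 vs cont=41.3191 → 41.9562 [stop]  node(6,5) S=122.6383 payoff=29.8717 vs cont=29.2346 → 29.8717 [stop]  node(6,6) S=136.0439 payoff=16.4661 vs cont=15.8291 → 16.4661 [stop]  ⇒ S*(6)=136.0439
t_5: node(5,0) S=76.8934 payoff=75.6166 vs cont=74.9795 → 75.6166 [stop]  node(5,1) S=85.2986 payoff=67.2114 vs cont=66.5743 → 67.2114 [stop]  node(5,2) S=94.6225 payoff=57.8875 vs cont=57.2504 → 57.8875 [stop]  node(5,3) S=104.9657 payoff=47.5443 vs cont=46.9073 → 47.5443 [stop]  node(5,4) S=116.4394 payoff=36.0706 vs cont=35.4335 → 36.0706 [stop]  node(5,5) S=129.1673 payoff=23.3427 vs cont=22.7056 → 23.3427 [stop]  ⇒ S*(5)=129.1673
t_4: node(4,0) S=80.9870 payoff=71.5230 vs cont=70.8859 → 71.5230 [stop]  node(4,1) S=89.8397 payoff=62.6703 vs cont=62.0332 → 62.6703 [stop]  node(4,2) S=99.6600 payoff=52.8500 vs cont=52.2129 → 52.8500 [stop]  node(4,3) S=110.5538 payoff=41.9562 vs cont=41.3191 → 41.9562 [stop]  node(4,4) S=122.6383 payoff=29.8717 vs cont=29.2346 → 29.8717 [stop]  ⇒ S*(4)=122.6383
t_3: node(3,0) S=85.2986 payoff=67.2114 vs cont=66.5743 → 67.2114 [stop]  node(3,1) S=94.6225 payoff=57.8875 vs cont=57.2504 → 57.8875 [stop]  node(3,2) S=104.9657 payoff=47.5443 vs cont=46.9073 → 47.5443 [stop]  node(3,3) S=116.4394 payoff=36.0706 vs cont=35.4335 → 36.0706 [stop]  ⇒ S*(3)=116.4394
t_2: node(2,0) S=89.8397 payoff=62.6703 vs cont=62.0332 → 62.6703 [stop]  node(2,1) S=99.6600 payoff=52.8500 vs cont=52.2129 → 52.8500 [stop]  node(2,2) S=110.5538 payoff=41.9562 vs cont=41.3191 → 41.9562 [stop]  ⇒ S*(2)=110.5538
t_1: node(1,0) S=94.6225 payoff=57.8875 vs cont=57.2504 → 57.8875 [stop]  node(1,1) S=104.9657 payoff=47.5443 vs cont=46.9073 → 47.5443 [stop]  ⇒ S*(1)=104.9657
t_0: node(0,0) S=99.6600 payoff=52.8500 vs cont=52.2129 → 52.8500 [stop]  ⇒ S*(0)=99.6600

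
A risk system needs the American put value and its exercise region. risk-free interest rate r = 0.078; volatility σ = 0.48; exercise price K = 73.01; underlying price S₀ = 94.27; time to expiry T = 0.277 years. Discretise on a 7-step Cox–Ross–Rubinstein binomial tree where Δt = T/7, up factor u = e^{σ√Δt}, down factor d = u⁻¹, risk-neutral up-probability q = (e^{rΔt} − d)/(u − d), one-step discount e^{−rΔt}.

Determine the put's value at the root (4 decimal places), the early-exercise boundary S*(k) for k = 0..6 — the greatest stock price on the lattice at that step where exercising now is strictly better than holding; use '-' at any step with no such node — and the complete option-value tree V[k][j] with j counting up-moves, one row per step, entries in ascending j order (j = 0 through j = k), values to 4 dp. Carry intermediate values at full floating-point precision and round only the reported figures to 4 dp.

price = 1.4553
boundary = - - - - - 58.4833 64.3428
tree:
1.4553
2.4207 0.4688
3.9540 0.8548 0.0737
6.3116 1.5476 0.1457 0.0000
9.7760 2.7786 0.2879 0.0000 0.0000
14.5267 4.9383 0.5688 0.0000 0.0000 0.0000
19.8526 8.6672 1.1239 0.0000 0.0000 0.0000 0.0000
24.6935 14.5267 2.2205 0.0000 0.0000 0.0000 0.0000 0.0000

Δt=0.03957  u=1.10019  d=0.90893  q=0.49231  discount=0.99692
step 7 (expiry): payoffs max(K−S,0) = 24.6935 14.5267 2.2205 0.0000 0.0000 0.0000 0.0000 0.0000
step 6: (k=6,j=0): S=53.1574, (K−S)⁺=19.8526, hold=19.6276 ⇒ V=19.8526 exercise | (k=6,j=1): S=64.3428, (K−S)⁺=8.6672, hold=8.4422 ⇒ V=8.6672 exercise | (k=6,j=2): S=77.8820, (K−S)⁺=0.0000, hold=1.1239 ⇒ V=1.1239 continue | (k=6,j=3): S=94.2700, (K−S)⁺=0.0000, hold=0.0000 ⇒ V=0.0000 continue | (k=6,j=4): S=114.1064, (K−S)⁺=0.0000, hold=0.0000 ⇒ V=0.0000 continue | (k=6,j=5): S=138.1169, (K−S)⁺=0.0000, hold=0.0000 ⇒ V=0.0000 continue | (k=6,j=6): S=167.1796, (K−S)⁺=0.0000, hold=0.0000 ⇒ V=0.0000 continue  boundary S*=64.3428
step 5: (k=5,j=0): S=58.4833, (K−S)⁺=14.5267, hold=14.3017 ⇒ V=14.5267 exercise | (k=5,j=1): S=70.7895, (K−S)⁺=2.2205, hold=4.9383 ⇒ V=4.9383 continue | (k=5,j=2): S=85.6851, (K−S)⁺=0.0000, hold=0.5688 ⇒ V=0.5688 continue | (k=5,j=3): S=103.7151, (K−S)⁺=0.0000, hold=0.0000 ⇒ V=0.0000 continue | (k=5,j=4): S=125.5389, (K−S)⁺=0.0000, hold=0.0000 ⇒ V=0.0000 continue | (k=5,j=5): S=151.9550, (K−S)⁺=0.0000, hold=0.0000 ⇒ V=0.0000 continue  boundary S*=58.4833
step 4: (k=4,j=0): S=64.3428, (K−S)⁺=8.6672, hold=9.7760 ⇒ V=9.7760 continue | (k=4,j=1): S=77.8820, (K−S)⁺=0.0000, hold=2.7786 ⇒ V=2.7786 continue | (k=4,j=2): S=94.2700, (K−S)⁺=0.0000, hold=0.2879 ⇒ V=0.2879 continue | (k=4,j=3): S=114.1064, (K−S)⁺=0.0000, hold=0.0000 ⇒ V=0.0000 continue | (k=4,j=4): S=138.1169, (K−S)⁺=0.0000, hold=0.0000 ⇒ V=0.0000 continue  boundary S*=-
step 3: (k=3,j=0): S=70.7895, (K−S)⁺=2.2205, hold=6.3116 ⇒ V=6.3116 continue | (k=3,j=1): S=85.6851, (K−S)⁺=0.0000, hold=1.5476 ⇒ V=1.5476 continue | (k=3,j=2): S=103.7151, (K−S)⁺=0.0000, hold=0.1457 ⇒ V=0.1457 continue | (k=3,j=3): S=125.5389, (K−S)⁺=0.0000, hold=0.0000 ⇒ V=0.0000 continue  boundary S*=-
step 2: (k=2,j=0): S=77.8820, (K−S)⁺=0.0000, hold=3.9540 ⇒ V=3.9540 continue | (k=2,j=1): S=94.2700, (K−S)⁺=0.0000, hold=0.8548 ⇒ V=0.8548 continue | (k=2,j=2): S=114.1064, (K−S)⁺=0.0000, hold=0.0737 ⇒ V=0.0737 continue  boundary S*=-
step 1: (k=1,j=0): S=85.6851, (K−S)⁺=0.0000, hold=2.4207 ⇒ V=2.4207 continue | (k=1,j=1): S=103.7151, (K−S)⁺=0.0000, hold=0.4688 ⇒ V=0.4688 continue  boundary S*=-
step 0: (k=0,j=0): S=94.2700, (K−S)⁺=0.0000, hold=1.4553 ⇒ V=1.4553 continue  boundary S*=-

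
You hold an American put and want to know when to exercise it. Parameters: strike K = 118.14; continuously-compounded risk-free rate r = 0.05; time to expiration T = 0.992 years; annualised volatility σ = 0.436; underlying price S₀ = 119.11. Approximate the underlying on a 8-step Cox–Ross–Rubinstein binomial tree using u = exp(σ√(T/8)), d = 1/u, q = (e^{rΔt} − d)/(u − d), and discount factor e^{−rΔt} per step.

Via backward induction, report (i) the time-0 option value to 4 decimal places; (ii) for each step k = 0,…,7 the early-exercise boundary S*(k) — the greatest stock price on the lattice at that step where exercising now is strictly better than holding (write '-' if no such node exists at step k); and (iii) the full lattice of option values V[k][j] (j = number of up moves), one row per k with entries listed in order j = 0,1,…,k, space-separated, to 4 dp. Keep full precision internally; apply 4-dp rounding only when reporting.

params: Δt=0.12400 u=1.16594 d=0.85767 q=0.48187 e^(-rΔt)=0.99382
t_8 payoffs: 83.2641 70.7288 53.6879 30.5222 0.0000 0.0000 0.0000 0.0000 0.0000
t_7: node(7,0) S=40.6634 payoff=77.4766 vs cont=76.7464 → 77.4766 [stop]  node(7,1) S=55.2788 payoff=62.8612 vs cont=62.1310 → 62.8612 [stop]  node(7,2) S=75.1475 payoff=42.9925 vs cont=42.2623 → 42.9925 [stop]  node(7,3) S=102.1575 payoff=15.9825 vs cont=15.7168 → 15.9825 [stop]  node(7,4) S=138.8756 payoff=0.0000 vs cont=0.0000 → 0.0000 [wait]  node(7,5) S=188.7912 payoff=0.0000 vs cont=0.0000 → 0.0000 [wait]  node(7,6) S=256.6478 payoff=0.0000 vs cont=0.0000 → 0.0000 [wait]  node(7,7) S=348.8938 payoff=0.0000 vs cont=0.0000 → 0.0000 [wait]  ⇒ S*(7)=102.1575
t_6: node(6,0) S=47.4112 payoff=70.7288 vs cont=69.9986 → 70.7288 [stop]  node(6,1) S=64.4521 payoff=53.6879 vs cont=52.9577 → 53.6879 [stop]  node(6,2) S=87.6178 payoff=30.5222 vs cont=29.7920 → 30.5222 [stop]  node(6,3) S=119.1100 payoff=0.0000 vs cont=8.2299 → 8.2299 [wait]  node(6,4) S=161.9213 payoff=0.0000 vs cont=0.0000 → 0.0000 [wait]  node(6,5) S=220.1201 payoff=0.0000 vs cont=0.0000 → 0.0000 [wait]  node(6,6) S=299.2371 payoff=0.0000 vs cont=0.0000 → 0.0000 [wait]  ⇒ S*(6)=87.6178
t_5: node(5,0) S=55.2788 payoff=62.8612 vs cont=62.1310 → 62.8612 [stop]  node(5,1) S=75.1475 payoff=42.9925 vs cont=42.2623 → 42.9925 [stop]  node(5,2) S=102.1575 payoff=15.9825 vs cont=19.6580 → 19.6580 [wait]  node(5,3) S=138.8756 payoff=0.0000 vs cont=4.2378 → 4.2378 [wait]  node(5,4) S=188.7912 payoff=0.0000 vs cont=0.0000 → 0.0000 [wait]  node(5,5) S=256.6478 payoff=0.0000 vs cont=0.0000 → 0.0000 [wait]  ⇒ S*(5)=75.1475
t_4: node(4,0) S=64.4521 payoff=53.6879 vs cont=52.9577 → 53.6879 [stop]  node(4,1) S=87.6178 payoff=30.5222 vs cont=31.5521 → 31.5521 [wait]  node(4,2) S=119.1100 payoff=0.0000 vs cont=12.1519 → 12.1519 [wait]  node(4,3) S=161.9213 payoff=0.0000 vs cont=2.1822 → 2.1822 [wait]  node(4,4) S=220.1201 payoff=0.0000 vs cont=0.0000 → 0.0000 [wait]  ⇒ S*(4)=64.4521
t_3: node(3,0) S=75.1475 payoff=42.9925 vs cont=42.7555 → 42.9925 [stop]  node(3,1) S=102.1575 payoff=15.9825 vs cont=22.0666 → 22.0666 [wait]  node(3,2) S=138.8756 payoff=0.0000 vs cont=7.3024 → 7.3024 [wait]  node(3,3) S=188.7912 payoff=0.0000 vs cont=1.1237 → 1.1237 [wait]  ⇒ S*(3)=75.1475
t_2: node(2,0) S=87.6178 payoff=30.5222 vs cont=32.7056 → 32.7056 [wait]  node(2,1) S=119.1100 payoff=0.0000 vs cont=14.8598 → 14.8598 [wait]  node(2,2) S=161.9213 payoff=0.0000 vs cont=4.2984 → 4.2984 [wait]  ⇒ S*(2)=-
t_1: node(1,0) S=102.1575 payoff=15.9825 vs cont=23.9573 → 23.9573 [wait]  node(1,1) S=138.8756 payoff=0.0000 vs cont=9.7102 → 9.7102 [wait]  ⇒ S*(1)=-
t_0: node(0,0) S=119.1100 payoff=0.0000 vs cont=16.9864 → 16.9864 [wait]  ⇒ S*(0)=-

price = 16.9864
boundary = - - - 75.1475 64.4521 75.1475 87.6178 102.1575
tree:
16.9864
23.9573 9.7102
32.7056 14.8598 4.2984
42.9925 22.0666 7.3024 1.1237
53.6879 31.5521 12.1519 2.1822 0.0000
62.8612 42.9925 19.6580 4.2378 0.0000 0.0000
70.7288 53.6879 30.5222 8.2299 0.0000 0.0000 0.0000
77.4766 62.8612 42.9925 15.9825 0.0000 0.0000 0.0000 0.0000
83.2641 70.7288 53.6879 30.5222 0.0000 0.0000 0.0000 0.0000 0.0000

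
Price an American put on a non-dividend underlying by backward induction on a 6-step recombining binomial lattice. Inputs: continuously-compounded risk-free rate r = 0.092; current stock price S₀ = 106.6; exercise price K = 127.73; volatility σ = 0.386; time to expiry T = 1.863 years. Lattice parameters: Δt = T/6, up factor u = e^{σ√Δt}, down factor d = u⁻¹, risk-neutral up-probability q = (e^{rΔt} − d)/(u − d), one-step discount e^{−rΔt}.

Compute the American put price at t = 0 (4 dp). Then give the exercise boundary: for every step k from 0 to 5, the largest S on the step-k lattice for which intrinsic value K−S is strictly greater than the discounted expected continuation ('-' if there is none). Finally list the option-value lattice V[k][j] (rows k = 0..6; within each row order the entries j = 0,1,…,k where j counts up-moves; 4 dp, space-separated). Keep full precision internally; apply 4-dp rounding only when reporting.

price = 28.0012
boundary = - 85.9697 69.3319 85.9697 69.3319 85.9697
tree:
28.0012
41.7603 16.5349
58.3981 26.7667 7.7661
71.8159 41.7603 14.0601 2.2362
82.6370 58.3981 24.7388 4.7277 0.0000
91.3638 71.8159 41.7603 9.9948 0.0000 0.0000
98.4018 82.6370 58.3981 21.1300 0.0000 0.0000 0.0000

Δt=0.31050  u=1.23997  d=0.80647  q=0.51328  discount=0.97184
step 6 (expiry): payoffs max(K−S,0) = 98.4018 82.6370 58.3981 21.1300 0.0000 0.0000 0.0000
step 5: (k=5,j=0): S=36.3662, (K−S)⁺=91.3638, hold=87.7667 ⇒ V=91.3638 exercise | (k=5,j=1): S=55.9141, (K−S)⁺=71.8159, hold=68.2188 ⇒ V=71.8159 exercise | (k=5,j=2): S=85.9697, (K−S)⁺=41.7603, hold=38.1632 ⇒ V=41.7603 exercise | (k=5,j=3): S=132.1810, (K−S)⁺=0.0000, hold=9.9948 ⇒ V=9.9948 continue | (k=5,j=4): S=203.2324, (K−S)⁺=0.0000, hold=0.0000 ⇒ V=0.0000 continue | (k=5,j=5): S=312.4762, (K−S)⁺=0.0000, hold=0.0000 ⇒ V=0.0000 continue  boundary S*=85.9697
step 4: (k=4,j=0): S=45.0930, (K−S)⁺=82.6370, hold=79.0399 ⇒ V=82.6370 exercise | (k=4,j=1): S=69.3319, (K−S)⁺=58.3981, hold=54.8010 ⇒ V=58.3981 exercise | (k=4,j=2): S=106.6000, (K−S)⁺=21.1300, hold=24.7388 ⇒ V=24.7388 continue | (k=4,j=3): S=163.9008, (K−S)⁺=0.0000, hold=4.7277 ⇒ V=4.7277 continue | (k=4,j=4): S=252.0026, (K−S)⁺=0.0000, hold=0.0000 ⇒ V=0.0000 continue  boundary S*=69.3319
step 3: (k=3,j=0): S=55.9141, (K−S)⁺=71.8159, hold=68.2188 ⇒ V=71.8159 exercise | (k=3,j=1): S=85.9697, (K−S)⁺=41.7603, hold=39.9634 ⇒ V=41.7603 exercise | (k=3,j=2): S=132.1810, (K−S)⁺=0.0000, hold=14.0601 ⇒ V=14.0601 continue | (k=3,j=3): S=203.2324, (K−S)⁺=0.0000, hold=2.2362 ⇒ V=2.2362 continue  boundary S*=85.9697
step 2: (k=2,j=0): S=69.3319, (K−S)⁺=58.3981, hold=54.8010 ⇒ V=58.3981 exercise | (k=2,j=1): S=106.6000, (K−S)⁺=21.1300, hold=26.7667 ⇒ V=26.7667 continue | (k=2,j=2): S=163.9008, (K−S)⁺=0.0000, hold=7.7661 ⇒ V=7.7661 continue  boundary S*=69.3319
step 1: (k=1,j=0): S=85.9697, (K−S)⁺=41.7603, hold=40.9749 ⇒ V=41.7603 exercise | (k=1,j=1): S=132.1810, (K−S)⁺=0.0000, hold=16.5349 ⇒ V=16.5349 continue  boundary S*=85.9697
step 0: (k=0,j=0): S=106.6000, (K−S)⁺=21.1300, hold=28.0012 ⇒ V=28.0012 continue  boundary S*=-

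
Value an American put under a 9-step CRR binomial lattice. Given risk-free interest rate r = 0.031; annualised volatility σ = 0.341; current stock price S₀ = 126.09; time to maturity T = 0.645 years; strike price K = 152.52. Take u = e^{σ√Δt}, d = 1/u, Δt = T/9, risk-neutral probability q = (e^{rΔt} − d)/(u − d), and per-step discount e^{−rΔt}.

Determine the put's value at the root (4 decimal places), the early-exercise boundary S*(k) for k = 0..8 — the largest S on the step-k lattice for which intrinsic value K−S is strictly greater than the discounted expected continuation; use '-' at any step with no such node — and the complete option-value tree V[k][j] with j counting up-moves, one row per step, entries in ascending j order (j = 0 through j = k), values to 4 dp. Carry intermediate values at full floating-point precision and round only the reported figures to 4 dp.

price = 30.5053
boundary = - - 105.0483 95.8834 105.0483 95.8834 105.0483 115.0893 126.0900
tree:
30.5053
38.6073 22.1897
47.4717 29.5328 14.6282
56.6366 38.0824 20.7455 8.3113
65.0020 47.4717 28.4579 12.7919 3.6736
72.6375 56.6366 37.5625 19.0868 6.2815 0.9689
79.6069 65.0020 47.4717 27.3930 10.5061 1.9017 0.0000
85.9682 72.6375 56.6366 37.4307 17.0432 3.7324 0.0000 0.0000
91.7745 79.6069 65.0020 47.4717 26.4300 7.3256 0.0000 0.0000 0.0000
97.0742 85.9682 72.6375 56.6366 37.4307 14.3778 0.0000 0.0000 0.0000 0.0000

Δt=0.07167, u=1.09558, d=0.91275, q=0.48936, disc=e^(-rΔt)=0.99778
k=9 terminal: V=max(K-S,0) → 97.0742 85.9682 72.6375 56.6366 37.4307 14.3778 0.0000 0.0000 0.0000 0.0000
k=8: j=0 S=60.7455 intr=91.7745 cont=91.4360 V=91.7745[EX]; j=1 S=72.9131 intr=79.6069 cont=79.2684 V=79.6069[EX]; j=2 S=87.5180 intr=65.0020 cont=64.6635 V=65.0020[EX]; j=3 S=105.0483 intr=47.4717 cont=47.1332 V=47.4717[EX]; j=4 S=126.0900 intr=26.4300 cont=26.0915 V=26.4300[EX]; j=5 S=151.3465 intr=1.1735 cont=7.3256 V=7.3256[hold]; j=6 S=181.6619 intr=0.0000 cont=0.0000 V=0.0000[hold]; j=7 S=218.0497 intr=0.0000 cont=0.0000 V=0.0000[hold]; j=8 S=261.7262 intr=0.0000 cont=0.0000 V=0.0000[hold]  S*(8)=126.0900
k=7: j=0 S=66.5518 intr=85.9682 cont=85.6297 V=85.9682[EX]; j=1 S=79.8825 intr=72.6375 cont=72.2990 V=72.6375[EX]; j=2 S=95.8834 intr=56.6366 cont=56.2982 V=56.6366[EX]; j=3 S=115.0893 intr=37.4307 cont=37.0923 V=37.4307[EX]; j=4 S=138.1422 intr=14.3778 cont=17.0432 V=17.0432[hold]; j=5 S=165.8128 intr=0.0000 cont=3.7324 V=3.7324[hold]; j=6 S=199.0259 intr=0.0000 cont=0.0000 V=0.0000[hold]; j=7 S=238.8918 intr=0.0000 cont=0.0000 V=0.0000[hold]  S*(7)=115.0893
k=6: j=0 S=72.9131 intr=79.6069 cont=79.2684 V=79.6069[EX]; j=1 S=87.5180 intr=65.0020 cont=64.6635 V=65.0020[EX]; j=2 S=105.0483 intr=47.4717 cont=47.1332 V=47.4717[EX]; j=3 S=126.0900 intr=26.4300 cont=27.3930 V=27.3930[hold]; j=4 S=151.3465 intr=1.1735 cont=10.5061 V=10.5061[hold]; j=5 S=181.6619 intr=0.0000 cont=1.9017 V=1.9017[hold]; j=6 S=218.0497 intr=0.0000 cont=0.0000 V=0.0000[hold]  S*(6)=105.0483
k=5: j=0 S=79.8825 intr=72.6375 cont=72.2990 V=72.6375[EX]; j=1 S=95.8834 intr=56.6366 cont=56.2982 V=56.6366[EX]; j=2 S=115.0893 intr=37.4307 cont=37.5625 V=37.5625[hold]; j=3 S=138.1422 intr=14.3778 cont=19.0868 V=19.0868[hold]; j=4 S=165.8128 intr=0.0000 cont=6.2815 V=6.2815[hold]; j=5 S=199.0259 intr=0.0000 cont=0.9689 V=0.9689[hold]  S*(5)=95.8834
k=4: j=0 S=87.5180 intr=65.0020 cont=64.6635 V=65.0020[EX]; j=1 S=105.0483 intr=47.4717 cont=47.1975 V=47.4717[EX]; j=2 S=126.0900 intr=26.4300 cont=28.4579 V=28.4579[hold]; j=3 S=151.3465 intr=1.1735 cont=12.7919 V=12.7919[hold]; j=4 S=181.6619 intr=0.0000 cont=3.6736 V=3.6736[hold]  S*(4)=105.0483
k=3: j=0 S=95.8834 intr=56.6366 cont=56.2982 V=56.6366[EX]; j=1 S=115.0893 intr=37.4307 cont=38.0824 V=38.0824[hold]; j=2 S=138.1422 intr=14.3778 cont=20.7455 V=20.7455[hold]; j=3 S=165.8128 intr=0.0000 cont=8.3113 V=8.3113[hold]  S*(3)=95.8834
k=2: j=0 S=105.0483 intr=47.4717 cont=47.4514 V=47.4717[EX]; j=1 S=126.0900 intr=26.4300 cont=29.5328 V=29.5328[hold]; j=2 S=151.3465 intr=1.1735 cont=14.6282 V=14.6282[hold]  S*(2)=105.0483
k=1: j=0 S=115.0893 intr=37.4307 cont=38.6073 V=38.6073[hold]; j=1 S=138.1422 intr=14.3778 cont=22.1897 V=22.1897[hold]  S*(1)=-
k=0: j=0 S=126.0900 intr=26.4300 cont=30.5053 V=30.5053[hold]  S*(0)=-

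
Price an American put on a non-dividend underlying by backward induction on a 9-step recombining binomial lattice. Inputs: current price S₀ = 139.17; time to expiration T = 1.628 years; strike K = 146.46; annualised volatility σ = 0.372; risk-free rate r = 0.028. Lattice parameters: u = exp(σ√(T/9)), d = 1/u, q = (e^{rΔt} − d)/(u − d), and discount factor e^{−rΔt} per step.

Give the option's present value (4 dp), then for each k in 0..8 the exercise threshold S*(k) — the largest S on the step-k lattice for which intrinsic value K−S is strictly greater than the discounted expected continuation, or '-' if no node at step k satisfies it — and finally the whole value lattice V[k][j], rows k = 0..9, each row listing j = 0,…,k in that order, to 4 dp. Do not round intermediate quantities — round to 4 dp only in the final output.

Δt=0.18089, u=1.17142, d=0.85367, q=0.47651, disc=e^(-rΔt)=0.99495
k=9 terminal: V=max(K-S,0) → 112.9529 100.4808 83.3664 59.8816 27.6553 0.0000 0.0000 0.0000 0.0000 0.0000
k=8: j=0 S=39.2508 intr=107.2092 cont=106.4692 V=107.2092[EX]; j=1 S=53.8608 intr=92.5992 cont=91.8592 V=92.5992[EX]; j=2 S=73.9090 intr=72.5510 cont=71.8111 V=72.5510[EX]; j=3 S=101.4195 intr=45.0405 cont=44.3006 V=45.0405[EX]; j=4 S=139.1700 intr=7.2900 cont=14.4042 V=14.4042[hold]; j=5 S=190.9721 intr=0.0000 cont=0.0000 V=0.0000[hold]; j=6 S=262.0559 intr=0.0000 cont=0.0000 V=0.0000[hold]; j=7 S=359.5988 intr=0.0000 cont=0.0000 V=0.0000[hold]; j=8 S=493.4491 intr=0.0000 cont=0.0000 V=0.0000[hold]  S*(8)=101.4195
k=7: j=0 S=45.9792 intr=100.4808 cont=99.7409 V=100.4808[EX]; j=1 S=63.0936 intr=83.3664 cont=82.6265 V=83.3664[EX]; j=2 S=86.5784 intr=59.8816 cont=59.1417 V=59.8816[EX]; j=3 S=118.8047 intr=27.6553 cont=30.2882 V=30.2882[hold]; j=4 S=163.0263 intr=0.0000 cont=7.5024 V=7.5024[hold]; j=5 S=223.7082 intr=0.0000 cont=0.0000 V=0.0000[hold]; j=6 S=306.9772 intr=0.0000 cont=0.0000 V=0.0000[hold]; j=7 S=421.2407 intr=0.0000 cont=0.0000 V=0.0000[hold]  S*(7)=86.5784
k=6: j=0 S=53.8608 intr=92.5992 cont=91.8592 V=92.5992[EX]; j=1 S=73.9090 intr=72.5510 cont=71.8111 V=72.5510[EX]; j=2 S=101.4195 intr=45.0405 cont=45.5488 V=45.5488[hold]; j=3 S=139.1700 intr=7.2900 cont=19.3324 V=19.3324[hold]; j=4 S=190.9721 intr=0.0000 cont=3.9076 V=3.9076[hold]; j=5 S=262.0559 intr=0.0000 cont=0.0000 V=0.0000[hold]; j=6 S=359.5988 intr=0.0000 cont=0.0000 V=0.0000[hold]  S*(6)=73.9090
k=5: j=0 S=63.0936 intr=83.3664 cont=82.6265 V=83.3664[EX]; j=1 S=86.5784 intr=59.8816 cont=59.3827 V=59.8816[EX]; j=2 S=118.8047 intr=27.6553 cont=32.8895 V=32.8895[hold]; j=3 S=163.0263 intr=0.0000 cont=11.9218 V=11.9218[hold]; j=4 S=223.7082 intr=0.0000 cont=2.0353 V=2.0353[hold]; j=5 S=306.9772 intr=0.0000 cont=0.0000 V=0.0000[hold]  S*(5)=86.5784
k=4: j=0 S=73.9090 intr=72.5510 cont=71.8111 V=72.5510[EX]; j=1 S=101.4195 intr=45.0405 cont=46.7821 V=46.7821[hold]; j=2 S=139.1700 intr=7.2900 cont=22.7825 V=22.7825[hold]; j=3 S=190.9721 intr=0.0000 cont=7.1744 V=7.1744[hold]; j=4 S=262.0559 intr=0.0000 cont=1.0601 V=1.0601[hold]  S*(4)=73.9090
k=3: j=0 S=86.5784 intr=59.8816 cont=59.9674 V=59.9674[hold]; j=1 S=118.8047 intr=27.6553 cont=35.1675 V=35.1675[hold]; j=2 S=163.0263 intr=0.0000 cont=15.2676 V=15.2676[hold]; j=3 S=223.7082 intr=0.0000 cont=4.2393 V=4.2393[hold]  S*(3)=-
k=2: j=0 S=101.4195 intr=45.0405 cont=47.9068 V=47.9068[hold]; j=1 S=139.1700 intr=7.2900 cont=25.5553 V=25.5553[hold]; j=2 S=190.9721 intr=0.0000 cont=9.9619 V=9.9619[hold]  S*(2)=-
k=1: j=0 S=118.8047 intr=27.6553 cont=37.0679 V=37.0679[hold]; j=1 S=163.0263 intr=0.0000 cont=18.0333 V=18.0333[hold]  S*(1)=-
k=0: j=0 S=139.1700 intr=7.2900 cont=27.8563 V=27.8563[hold]  S*(0)=-

price = 27.8563
boundary = - - - - 73.9090 86.5784 73.9090 86.5784 101.4195
tree:
27.8563
37.0679 18.0333
47.9068 25.5553 9.9619
59.9674 35.1675 15.2676 4.2393
72.5510 46.7821 22.7825 7.1744 1.0601
83.3664 59.8816 32.8895 11.9218 2.0353 0.0000
92.5992 72.5510 45.5488 19.3324 3.9076 0.0000 0.0000
100.4808 83.3664 59.8816 30.2882 7.5024 0.0000 0.0000 0.0000
107.2092 92.5992 72.5510 45.0405 14.4042 0.0000 0.0000 0.0000 0.0000
112.9529 100.4808 83.3664 59.8816 27.6553 0.0000 0.0000 0.0000 0.0000 0.0000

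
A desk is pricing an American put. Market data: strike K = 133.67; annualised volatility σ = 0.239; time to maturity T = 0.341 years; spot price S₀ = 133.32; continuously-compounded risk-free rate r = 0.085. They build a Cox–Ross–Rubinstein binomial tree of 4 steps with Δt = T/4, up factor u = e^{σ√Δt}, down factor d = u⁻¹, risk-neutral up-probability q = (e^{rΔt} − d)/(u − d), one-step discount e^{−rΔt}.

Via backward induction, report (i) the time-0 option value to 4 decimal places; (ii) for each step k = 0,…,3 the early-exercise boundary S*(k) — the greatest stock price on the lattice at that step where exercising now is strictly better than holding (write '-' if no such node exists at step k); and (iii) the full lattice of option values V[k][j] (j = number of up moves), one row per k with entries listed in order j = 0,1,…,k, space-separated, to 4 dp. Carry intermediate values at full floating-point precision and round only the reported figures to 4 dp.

params: Δt=0.08525 u=1.07227 d=0.93260 q=0.53463 e^(-rΔt)=0.99278
t_4 payoffs: 32.8211 17.7167 0.3500 0.0000 0.0000
t_3: node(3,0) S=108.1377 payoff=25.5323 vs cont=24.5672 → 25.5323 [stop]  node(3,1) S=124.3338 payoff=9.3362 vs cont=8.3711 → 9.3362 [stop]  node(3,2) S=142.9557 payoff=0.0000 vs cont=0.1617 → 0.1617 [wait]  node(3,3) S=164.3666 payoff=0.0000 vs cont=0.0000 → 0.0000 [wait]  ⇒ S*(3)=124.3338
t_2: node(2,0) S=115.9533 payoff=17.7167 vs cont=16.7516 → 17.7167 [stop]  node(2,1) S=133.3200 payoff=0.3500 vs cont=4.3993 → 4.3993 [wait]  node(2,2) S=153.2877 payoff=0.0000 vs cont=0.0747 → 0.0747 [wait]  ⇒ S*(2)=115.9533
t_1: node(1,0) S=124.3338 payoff=9.3362 vs cont=10.5203 → 10.5203 [wait]  node(1,1) S=142.9557 payoff=0.0000 vs cont=2.0722 → 2.0722 [wait]  ⇒ S*(1)=-
t_0: node(0,0) S=133.3200 payoff=0.3500 vs cont=5.9603 → 5.9603 [wait]  ⇒ S*(0)=-

price = 5.9603
boundary = - - 115.9533 124.3338
tree:
5.9603
10.5203 2.0722
17.7167 4.3993 0.0747
25.5323 9.3362 0.1617 0.0000
32.8211 17.7167 0.3500 0.0000 0.0000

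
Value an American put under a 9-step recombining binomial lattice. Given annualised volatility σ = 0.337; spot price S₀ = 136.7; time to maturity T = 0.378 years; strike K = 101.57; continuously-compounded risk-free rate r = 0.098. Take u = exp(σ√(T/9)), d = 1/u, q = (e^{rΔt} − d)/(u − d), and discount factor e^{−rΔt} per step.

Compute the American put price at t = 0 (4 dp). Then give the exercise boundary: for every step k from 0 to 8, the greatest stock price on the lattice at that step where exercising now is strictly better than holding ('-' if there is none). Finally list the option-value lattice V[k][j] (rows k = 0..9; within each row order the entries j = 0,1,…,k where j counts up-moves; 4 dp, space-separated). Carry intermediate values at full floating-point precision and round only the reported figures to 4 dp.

price = 0.5868
boundary = - - - - - - - 84.2963 90.3239
tree:
0.5868
1.0194 0.1801
1.7436 0.3390 0.0304
2.9268 0.6324 0.0626 0.0000
4.8019 1.1672 0.1290 0.0000 0.0000
7.6576 2.1249 0.2658 0.0000 0.0000 0.0000
11.7773 3.8017 0.5476 0.0000 0.0000 0.0000 0.0000
17.2737 6.6454 1.1281 0.0000 0.0000 0.0000 0.0000 0.0000
22.8991 11.2461 2.3239 0.0000 0.0000 0.0000 0.0000 0.0000 0.0000
28.1491 17.2737 4.7875 0.0000 0.0000 0.0000 0.0000 0.0000 0.0000 0.0000

Δt=0.04200, u=1.07151, d=0.93327, q=0.51258, disc=e^(-rΔt)=0.99589
k=9 terminal: V=max(K-S,0) → 28.1491 17.2737 4.7875 0.0000 0.0000 0.0000 0.0000 0.0000 0.0000 0.0000
k=8: j=0 S=78.6709 intr=22.8991 cont=22.4819 V=22.8991[EX]; j=1 S=90.3239 intr=11.2461 cont=10.8289 V=11.2461[EX]; j=2 S=103.7030 intr=0.0000 cont=2.3239 V=2.3239[hold]; j=3 S=119.0638 intr=0.0000 cont=0.0000 V=0.0000[hold]; j=4 S=136.7000 intr=0.0000 cont=0.0000 V=0.0000[hold]; j=5 S=156.9485 intr=0.0000 cont=0.0000 V=0.0000[hold]; j=6 S=180.1963 intr=0.0000 cont=0.0000 V=0.0000[hold]; j=7 S=206.8876 intr=0.0000 cont=0.0000 V=0.0000[hold]; j=8 S=237.5325 intr=0.0000 cont=0.0000 V=0.0000[hold]  S*(8)=90.3239
k=7: j=0 S=84.2963 intr=17.2737 cont=16.8565 V=17.2737[EX]; j=1 S=96.7825 intr=4.7875 cont=6.6454 V=6.6454[hold]; j=2 S=111.1183 intr=0.0000 cont=1.1281 V=1.1281[hold]; j=3 S=127.5775 intr=0.0000 cont=0.0000 V=0.0000[hold]; j=4 S=146.4748 intr=0.0000 cont=0.0000 V=0.0000[hold]; j=5 S=168.1711 intr=0.0000 cont=0.0000 V=0.0000[hold]; j=6 S=193.0812 intr=0.0000 cont=0.0000 V=0.0000[hold]; j=7 S=221.6811 intr=0.0000 cont=0.0000 V=0.0000[hold]  S*(7)=84.2963
k=6: j=0 S=90.3239 intr=11.2461 cont=11.7773 V=11.7773[hold]; j=1 S=103.7030 intr=0.0000 cont=3.8017 V=3.8017[hold]; j=2 S=119.0638 intr=0.0000 cont=0.5476 V=0.5476[hold]; j=3 S=136.7000 intr=0.0000 cont=0.0000 V=0.0000[hold]; j=4 S=156.9485 intr=0.0000 cont=0.0000 V=0.0000[hold]; j=5 S=180.1963 intr=0.0000 cont=0.0000 V=0.0000[hold]; j=6 S=206.8876 intr=0.0000 cont=0.0000 V=0.0000[hold]  S*(6)=-
k=5: j=0 S=96.7825 intr=4.7875 cont=7.6576 V=7.6576[hold]; j=1 S=111.1183 intr=0.0000 cont=2.1249 V=2.1249[hold]; j=2 S=127.5775 intr=0.0000 cont=0.2658 V=0.2658[hold]; j=3 S=146.4748 intr=0.0000 cont=0.0000 V=0.0000[hold]; j=4 S=168.1711 intr=0.0000 cont=0.0000 V=0.0000[hold]; j=5 S=193.0812 intr=0.0000 cont=0.0000 V=0.0000[hold]  S*(5)=-
k=4: j=0 S=103.7030 intr=0.0000 cont=4.8019 V=4.8019[hold]; j=1 S=119.0638 intr=0.0000 cont=1.1672 V=1.1672[hold]; j=2 S=136.7000 intr=0.0000 cont=0.1290 V=0.1290[hold]; j=3 S=156.9485 intr=0.0000 cont=0.0000 V=0.0000[hold]; j=4 S=180.1963 intr=0.0000 cont=0.0000 V=0.0000[hold]  S*(4)=-
k=3: j=0 S=111.1183 intr=0.0000 cont=2.9268 V=2.9268[hold]; j=1 S=127.5775 intr=0.0000 cont=0.6324 V=0.6324[hold]; j=2 S=146.4748 intr=0.0000 cont=0.0626 V=0.0626[hold]; j=3 S=168.1711 intr=0.0000 cont=0.0000 V=0.0000[hold]  S*(3)=-
k=2: j=0 S=119.0638 intr=0.0000 cont=1.7436 V=1.7436[hold]; j=1 S=136.7000 intr=0.0000 cont=0.3390 V=0.3390[hold]; j=2 S=156.9485 intr=0.0000 cont=0.0304 V=0.0304[hold]  S*(2)=-
k=1: j=0 S=127.5775 intr=0.0000 cont=1.0194 V=1.0194[hold]; j=1 S=146.4748 intr=0.0000 cont=0.1801 V=0.1801[hold]  S*(1)=-
k=0: j=0 S=136.7000 intr=0.0000 cont=0.5868 V=0.5868[hold]  S*(0)=-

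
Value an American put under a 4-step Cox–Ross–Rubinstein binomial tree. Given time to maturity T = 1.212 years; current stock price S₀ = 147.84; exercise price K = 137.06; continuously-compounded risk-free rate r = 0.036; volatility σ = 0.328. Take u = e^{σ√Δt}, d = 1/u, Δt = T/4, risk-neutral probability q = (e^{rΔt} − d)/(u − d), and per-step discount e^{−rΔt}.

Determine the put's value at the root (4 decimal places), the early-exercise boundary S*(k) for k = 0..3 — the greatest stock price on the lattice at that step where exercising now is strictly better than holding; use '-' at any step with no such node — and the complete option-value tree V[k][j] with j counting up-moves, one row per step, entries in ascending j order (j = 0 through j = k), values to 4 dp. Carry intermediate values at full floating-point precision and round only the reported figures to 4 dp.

Δt=0.30300, u=1.19787, d=0.83481, q=0.48519, disc=e^(-rΔt)=0.98915
k=4 terminal: V=max(K-S,0) → 65.2564 34.0287 0.0000 0.0000 0.0000
k=3: j=0 S=86.0117 intr=51.0483 cont=49.5614 V=51.0483[EX]; j=1 S=123.4186 intr=13.6414 cont=17.3282 V=17.3282[hold]; j=2 S=177.0938 intr=0.0000 cont=0.0000 V=0.0000[hold]; j=3 S=254.1127 intr=0.0000 cont=0.0000 V=0.0000[hold]  S*(3)=86.0117
k=2: j=0 S=103.0313 intr=34.0287 cont=34.3112 V=34.3112[hold]; j=1 S=147.8400 intr=0.0000 cont=8.8239 V=8.8239[hold]; j=2 S=212.1362 intr=0.0000 cont=0.0000 V=0.0000[hold]  S*(2)=-
k=1: j=0 S=123.4186 intr=13.6414 cont=21.7068 V=21.7068[hold]; j=1 S=177.0938 intr=0.0000 cont=4.4933 V=4.4933[hold]  S*(1)=-
k=0: j=0 S=147.8400 intr=0.0000 cont=13.2100 V=13.2100[hold]  S*(0)=-

price = 13.2100
boundary = - - - 86.0117
tree:
13.2100
21.7068 4.4933
34.3112 8.8239 0.0000
51.0483 17.3282 0.0000 0.0000
65.2564 34.0287 0.0000 0.0000 0.0000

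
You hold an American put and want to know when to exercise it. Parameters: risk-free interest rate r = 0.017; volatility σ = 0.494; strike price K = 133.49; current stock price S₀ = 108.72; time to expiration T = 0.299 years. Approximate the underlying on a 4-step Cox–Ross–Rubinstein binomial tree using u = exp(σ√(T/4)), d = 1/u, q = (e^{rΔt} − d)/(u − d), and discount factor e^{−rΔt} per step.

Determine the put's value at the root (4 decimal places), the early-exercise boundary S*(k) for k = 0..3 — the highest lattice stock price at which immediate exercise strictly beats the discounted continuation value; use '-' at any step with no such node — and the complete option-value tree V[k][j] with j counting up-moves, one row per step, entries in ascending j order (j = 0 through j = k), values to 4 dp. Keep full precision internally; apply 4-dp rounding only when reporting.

Δt=0.07475  u=1.14461  d=0.87366  q=0.47098  discount=0.99873
step 4 (expiry): payoffs max(K−S,0) = 70.1493 50.5056 24.7700 0.0000 0.0000
step 3: (k=3,j=0): S=72.5003, (K−S)⁺=60.9897, hold=60.8202 ⇒ V=60.9897 exercise | (k=3,j=1): S=94.9845, (K−S)⁺=38.5055, hold=38.3360 ⇒ V=38.5055 exercise | (k=3,j=2): S=124.4417, (K−S)⁺=9.0483, hold=13.0872 ⇒ V=13.0872 continue | (k=3,j=3): S=163.0344, (K−S)⁺=0.0000, hold=0.0000 ⇒ V=0.0000 continue  boundary S*=94.9845
step 2: (k=2,j=0): S=82.9844, (K−S)⁺=50.5056, hold=50.3361 ⇒ V=50.5056 exercise | (k=2,j=1): S=108.7200, (K−S)⁺=24.7700, hold=26.5003 ⇒ V=26.5003 continue | (k=2,j=2): S=142.4369, (K−S)⁺=0.0000, hold=6.9146 ⇒ V=6.9146 continue  boundary S*=82.9844
step 1: (k=1,j=0): S=94.9845, (K−S)⁺=38.5055, hold=39.1499 ⇒ V=39.1499 continue | (k=1,j=1): S=124.4417, (K−S)⁺=9.0483, hold=17.2539 ⇒ V=17.2539 continue  boundary S*=-
step 0: (k=0,j=0): S=108.7200, (K−S)⁺=24.7700, hold=28.8007 ⇒ V=28.8007 continue  boundary S*=-

price = 28.8007
boundary = - - 82.9844 94.9845
tree:
28.8007
39.1499 17.2539
50.5056 26.5003 6.9146
60.9897 38.5055 13.0872 0.0000
70.1493 50.5056 24.7700 0.0000 0.0000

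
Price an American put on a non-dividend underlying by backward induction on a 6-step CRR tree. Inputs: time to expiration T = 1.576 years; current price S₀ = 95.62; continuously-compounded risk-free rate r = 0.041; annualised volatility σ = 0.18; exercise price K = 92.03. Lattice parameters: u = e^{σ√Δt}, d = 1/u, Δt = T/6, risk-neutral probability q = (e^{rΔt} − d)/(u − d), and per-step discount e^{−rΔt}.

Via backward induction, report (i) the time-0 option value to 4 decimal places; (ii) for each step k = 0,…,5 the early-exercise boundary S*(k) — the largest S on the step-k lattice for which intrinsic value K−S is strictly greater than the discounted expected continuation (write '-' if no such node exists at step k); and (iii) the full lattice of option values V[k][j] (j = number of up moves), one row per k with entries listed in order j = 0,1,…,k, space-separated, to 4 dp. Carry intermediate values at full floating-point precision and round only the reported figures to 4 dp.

params: Δt=0.26267 u=1.09664 d=0.91188 q=0.53555 e^(-rΔt)=0.98929
t_6 payoffs: 37.0554 25.9164 12.5204 0.0000 0.0000 0.0000 0.0000
t_5: node(5,0) S=60.2874 payoff=31.7426 vs cont=30.7568 → 31.7426 [stop]  node(5,1) S=72.5029 payoff=19.5271 vs cont=18.5413 → 19.5271 [stop]  node(5,2) S=87.1935 payoff=4.8365 vs cont=5.7527 → 5.7527 [wait]  node(5,3) S=104.8608 payoff=0.0000 vs cont=0.0000 → 0.0000 [wait]  node(5,4) S=126.1078 payoff=0.0000 vs cont=0.0000 → 0.0000 [wait]  node(5,5) S=151.6600 payoff=0.0000 vs cont=0.0000 → 0.0000 [wait]  ⇒ S*(5)=72.5029
t_4: node(4,0) S=66.1136 payoff=25.9164 vs cont=24.9306 → 25.9164 [stop]  node(4,1) S=79.5096 payoff=12.5204 vs cont=12.0200 → 12.5204 [stop]  node(4,2) S=95.6200 payoff=0.0000 vs cont=2.6432 → 2.6432 [wait]  node(4,3) S=114.9947 payoff=0.0000 vs cont=0.0000 → 0.0000 [wait]  node(4,4) S=138.2950 payoff=0.0000 vs cont=0.0000 → 0.0000 [wait]  ⇒ S*(4)=79.5096
t_3: node(3,0) S=72.5029 payoff=19.5271 vs cont=18.5413 → 19.5271 [stop]  node(3,1) S=87.1935 payoff=4.8365 vs cont=7.1531 → 7.1531 [wait]  node(3,2) S=104.8608 payoff=0.0000 vs cont=1.2145 → 1.2145 [wait]  node(3,3) S=126.1078 payoff=0.0000 vs cont=0.0000 → 0.0000 [wait]  ⇒ S*(3)=72.5029
t_2: node(2,0) S=79.5096 payoff=12.5204 vs cont=12.7620 → 12.7620 [wait]  node(2,1) S=95.6200 payoff=0.0000 vs cont=3.9301 → 3.9301 [wait]  node(2,2) S=114.9947 payoff=0.0000 vs cont=0.5580 → 0.5580 [wait]  ⇒ S*(2)=-
t_1: node(1,0) S=87.1935 payoff=4.8365 vs cont=7.9460 → 7.9460 [wait]  node(1,1) S=104.8608 payoff=0.0000 vs cont=2.1014 → 2.1014 [wait]  ⇒ S*(1)=-
t_0: node(0,0) S=95.6200 payoff=0.0000 vs cont=4.7643 → 4.7643 [wait]  ⇒ S*(0)=-

price = 4.7643
boundary = - - - 72.5029 79.5096 72.5029
tree:
4.7643
7.9460 2.1014
12.7620 3.9301 0.5580
19.5271 7.1531 1.2145 0.0000
25.9164 12.5204 2.6432 0.0000 0.0000
31.7426 19.5271 5.7527 0.0000 0.0000 0.0000
37.0554 25.9164 12.5204 0.0000 0.0000 0.0000 0.0000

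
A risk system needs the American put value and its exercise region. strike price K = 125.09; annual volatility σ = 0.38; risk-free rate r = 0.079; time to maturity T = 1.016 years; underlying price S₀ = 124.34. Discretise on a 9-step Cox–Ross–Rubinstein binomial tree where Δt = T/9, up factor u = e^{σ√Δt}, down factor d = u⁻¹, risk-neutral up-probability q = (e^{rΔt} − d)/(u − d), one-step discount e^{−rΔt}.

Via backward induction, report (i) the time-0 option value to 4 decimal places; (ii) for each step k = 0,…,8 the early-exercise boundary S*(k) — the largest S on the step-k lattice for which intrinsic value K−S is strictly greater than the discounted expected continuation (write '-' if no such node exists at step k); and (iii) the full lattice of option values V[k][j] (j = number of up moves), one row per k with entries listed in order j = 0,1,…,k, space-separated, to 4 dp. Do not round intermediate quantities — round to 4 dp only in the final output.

Δt=0.11289  u=1.13618  d=0.88014  q=0.50311  discount=0.99112
step 9 (expiry): payoffs max(K−S,0) = 85.6833 74.2193 59.4202 40.3158 15.6536 0.0000 0.0000 0.0000 0.0000 0.0000
step 8: (k=8,j=0): S=44.7733, (K−S)⁺=80.3167, hold=79.2061 ⇒ V=80.3167 exercise | (k=8,j=1): S=57.7986, (K−S)⁺=67.2914, hold=66.1808 ⇒ V=67.2914 exercise | (k=8,j=2): S=74.6131, (K−S)⁺=50.4769, hold=49.3663 ⇒ V=50.4769 exercise | (k=8,j=3): S=96.3192, (K−S)⁺=28.7708, hold=27.6602 ⇒ V=28.7708 exercise | (k=8,j=4): S=124.3400, (K−S)⁺=0.7500, hold=7.7090 ⇒ V=7.7090 continue | (k=8,j=5): S=160.5125, (K−S)⁺=0.0000, hold=0.0000 ⇒ V=0.0000 continue | (k=8,j=6): S=207.2081, (K−S)⁺=0.0000, hold=0.0000 ⇒ V=0.0000 continue | (k=8,j=7): S=267.4882, (K−S)⁺=0.0000, hold=0.0000 ⇒ V=0.0000 continue | (k=8,j=8): S=345.3048, (K−S)⁺=0.0000, hold=0.0000 ⇒ V=0.0000 continue  boundary S*=96.3192
step 7: (k=7,j=0): S=50.8707, (K−S)⁺=74.2193, hold=73.1086 ⇒ V=74.2193 exercise | (k=7,j=1): S=65.6698, (K−S)⁺=59.4202, hold=58.3095 ⇒ V=59.4202 exercise | (k=7,j=2): S=84.7742, (K−S)⁺=40.3158, hold=39.2051 ⇒ V=40.3158 exercise | (k=7,j=3): S=109.4364, (K−S)⁺=15.6536, hold=18.0130 ⇒ V=18.0130 continue | (k=7,j=4): S=141.2732, (K−S)⁺=0.0000, hold=3.7965 ⇒ V=3.7965 continue | (k=7,j=5): S=182.3718, (K−S)⁺=0.0000, hold=0.0000 ⇒ V=0.0000 continue | (k=7,j=6): S=235.4267, (K−S)⁺=0.0000, hold=0.0000 ⇒ V=0.0000 continue | (k=7,j=7): S=303.9161, (K−S)⁺=0.0000, hold=0.0000 ⇒ V=0.0000 continue  boundary S*=84.7742
step 6: (k=6,j=0): S=57.7986, (K−S)⁺=67.2914, hold=66.1808 ⇒ V=67.2914 exercise | (k=6,j=1): S=74.6131, (K−S)⁺=50.4769, hold=49.3663 ⇒ V=50.4769 exercise | (k=6,j=2): S=96.3192, (K−S)⁺=28.7708, hold=28.8367 ⇒ V=28.8367 continue | (k=6,j=3): S=124.3400, (K−S)⁺=0.7500, hold=10.7641 ⇒ V=10.7641 continue | (k=6,j=4): S=160.5125, (K−S)⁺=0.0000, hold=1.8697 ⇒ V=1.8697 continue | (k=6,j=5): S=207.2081, (K−S)⁺=0.0000, hold=0.0000 ⇒ V=0.0000 continue | (k=6,j=6): S=267.4882, (K−S)⁺=0.0000, hold=0.0000 ⇒ V=0.0000 continue  boundary S*=74.6131
step 5: (k=5,j=0): S=65.6698, (K−S)⁺=59.4202, hold=58.3095 ⇒ V=59.4202 exercise | (k=5,j=1): S=84.7742, (K−S)⁺=40.3158, hold=39.2380 ⇒ V=40.3158 exercise | (k=5,j=2): S=109.4364, (K−S)⁺=15.6536, hold=19.5689 ⇒ V=19.5689 continue | (k=5,j=3): S=141.2732, (K−S)⁺=0.0000, hold=6.2334 ⇒ V=6.2334 continue | (k=5,j=4): S=182.3718, (K−S)⁺=0.0000, hold=0.9208 ⇒ V=0.9208 continue | (k=5,j=5): S=235.4267, (K−S)⁺=0.0000, hold=0.0000 ⇒ V=0.0000 continue  boundary S*=84.7742
step 4: (k=4,j=0): S=74.6131, (K−S)⁺=50.4769, hold=49.3663 ⇒ V=50.4769 exercise | (k=4,j=1): S=96.3192, (K−S)⁺=28.7708, hold=29.6125 ⇒ V=29.6125 continue | (k=4,j=2): S=124.3400, (K−S)⁺=0.7500, hold=12.7455 ⇒ V=12.7455 continue | (k=4,j=3): S=160.5125, (K−S)⁺=0.0000, hold=3.5290 ⇒ V=3.5290 continue | (k=4,j=4): S=207.2081, (K−S)⁺=0.0000, hold=0.4535 ⇒ V=0.4535 continue  boundary S*=74.6131
step 3: (k=3,j=0): S=84.7742, (K−S)⁺=40.3158, hold=39.6249 ⇒ V=40.3158 exercise | (k=3,j=1): S=109.4364, (K−S)⁺=15.6536, hold=20.9390 ⇒ V=20.9390 continue | (k=3,j=2): S=141.2732, (K−S)⁺=0.0000, hold=8.0366 ⇒ V=8.0366 continue | (k=3,j=3): S=182.3718, (K−S)⁺=0.0000, hold=1.9641 ⇒ V=1.9641 continue  boundary S*=84.7742
step 2: (k=2,j=0): S=96.3192, (K−S)⁺=28.7708, hold=30.2957 ⇒ V=30.2957 continue | (k=2,j=1): S=124.3400, (K−S)⁺=0.7500, hold=14.3194 ⇒ V=14.3194 continue | (k=2,j=2): S=160.5125, (K−S)⁺=0.0000, hold=4.9372 ⇒ V=4.9372 continue  boundary S*=-
step 1: (k=1,j=0): S=109.4364, (K−S)⁺=15.6536, hold=22.0602 ⇒ V=22.0602 continue | (k=1,j=1): S=141.2732, (K−S)⁺=0.0000, hold=9.5139 ⇒ V=9.5139 continue  boundary S*=-
step 0: (k=0,j=0): S=124.3400, (K−S)⁺=0.7500, hold=15.6082 ⇒ V=15.6082 continue  boundary S*=-

price = 15.6082
boundary = - - - 84.7742 74.6131 84.7742 74.6131 84.7742 96.3192
tree:
15.6082
22.0602 9.5139
30.2957 14.3194 4.9372
40.3158 20.9390 8.0366 1.9641
50.4769 29.6125 12.7455 3.5290 0.4535
59.4202 40.3158 19.5689 6.2334 0.9208 0.0000
67.2914 50.4769 28.8367 10.7641 1.8697 0.0000 0.0000
74.2193 59.4202 40.3158 18.0130 3.7965 0.0000 0.0000 0.0000
80.3167 67.2914 50.4769 28.7708 7.7090 0.0000 0.0000 0.0000 0.0000
85.6833 74.2193 59.4202 40.3158 15.6536 0.0000 0.0000 0.0000 0.0000 0.0000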